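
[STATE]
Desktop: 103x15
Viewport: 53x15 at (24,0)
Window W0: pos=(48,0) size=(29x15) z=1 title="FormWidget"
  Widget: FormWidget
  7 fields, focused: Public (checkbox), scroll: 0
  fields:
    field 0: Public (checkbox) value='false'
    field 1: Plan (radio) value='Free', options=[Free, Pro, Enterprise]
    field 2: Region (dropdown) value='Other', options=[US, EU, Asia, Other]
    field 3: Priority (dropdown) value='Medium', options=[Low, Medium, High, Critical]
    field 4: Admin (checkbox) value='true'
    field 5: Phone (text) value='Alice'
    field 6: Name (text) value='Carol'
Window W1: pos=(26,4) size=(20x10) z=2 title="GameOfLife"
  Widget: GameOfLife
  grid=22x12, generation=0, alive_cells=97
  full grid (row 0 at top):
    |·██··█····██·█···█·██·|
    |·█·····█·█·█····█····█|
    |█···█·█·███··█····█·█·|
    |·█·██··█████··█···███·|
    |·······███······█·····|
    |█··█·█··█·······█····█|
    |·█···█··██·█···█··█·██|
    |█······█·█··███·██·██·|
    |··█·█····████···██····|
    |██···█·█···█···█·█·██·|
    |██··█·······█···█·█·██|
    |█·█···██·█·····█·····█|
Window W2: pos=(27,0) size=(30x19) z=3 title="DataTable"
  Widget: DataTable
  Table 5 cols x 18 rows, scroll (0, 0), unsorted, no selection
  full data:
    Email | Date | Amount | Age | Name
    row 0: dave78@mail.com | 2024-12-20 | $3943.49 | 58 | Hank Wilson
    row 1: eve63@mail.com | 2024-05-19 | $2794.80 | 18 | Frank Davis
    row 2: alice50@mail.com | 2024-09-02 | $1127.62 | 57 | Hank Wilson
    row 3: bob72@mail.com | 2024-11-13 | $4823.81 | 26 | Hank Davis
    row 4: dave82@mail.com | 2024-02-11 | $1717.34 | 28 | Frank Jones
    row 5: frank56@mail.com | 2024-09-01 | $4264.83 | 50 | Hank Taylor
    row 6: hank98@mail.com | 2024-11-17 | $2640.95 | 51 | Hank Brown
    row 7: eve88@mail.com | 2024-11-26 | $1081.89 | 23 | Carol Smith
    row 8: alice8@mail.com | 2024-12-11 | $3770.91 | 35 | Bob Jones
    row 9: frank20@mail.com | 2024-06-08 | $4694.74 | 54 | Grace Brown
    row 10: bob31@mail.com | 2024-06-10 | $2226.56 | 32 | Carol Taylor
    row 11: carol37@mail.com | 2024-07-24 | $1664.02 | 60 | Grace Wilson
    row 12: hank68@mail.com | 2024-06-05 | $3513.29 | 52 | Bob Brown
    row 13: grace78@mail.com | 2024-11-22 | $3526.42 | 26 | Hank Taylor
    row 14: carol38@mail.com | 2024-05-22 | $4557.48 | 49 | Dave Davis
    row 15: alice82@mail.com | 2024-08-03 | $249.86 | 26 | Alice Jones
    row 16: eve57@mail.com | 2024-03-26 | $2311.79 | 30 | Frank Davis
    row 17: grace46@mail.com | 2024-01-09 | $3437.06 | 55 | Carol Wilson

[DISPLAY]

   ┏━━━━━━━━━━━━━━━━━━━━━━━━━━━━┓━━━━━━━━━━━━━━━━━━━┓
   ┃ DataTable                  ┃get                ┃
   ┠────────────────────────────┨───────────────────┨
   ┃Email           │Date      │┃:     [ ]          ┃
  ┏┃────────────────┼──────────┼┃      (●) Free  ( )┃
  ┃┃dave78@mail.com │2024-12-20│┃:     [Other     ▼]┃
  ┠┃eve63@mail.com  │2024-05-19│┃ty:   [Medium    ▼]┃
  ┃┃alice50@mail.com│2024-09-02│┃      [x]          ┃
  ┃┃bob72@mail.com  │2024-11-13│┃      [Alice      ]┃
  ┃┃dave82@mail.com │2024-02-11│┃      [Carol      ]┃
  ┃┃frank56@mail.com│2024-09-01│┃                   ┃
  ┃┃hank98@mail.com │2024-11-17│┃                   ┃
  ┃┃eve88@mail.com  │2024-11-26│┃                   ┃
  ┗┃alice8@mail.com │2024-12-11│┃                   ┃
   ┃frank20@mail.com│2024-06-08│┃━━━━━━━━━━━━━━━━━━━┛


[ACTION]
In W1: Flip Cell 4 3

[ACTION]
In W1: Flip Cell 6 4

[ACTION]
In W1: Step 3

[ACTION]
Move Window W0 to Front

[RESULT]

   ┏━━━━━━━━━━━━━━━━━━━━┏━━━━━━━━━━━━━━━━━━━━━━━━━━━┓
   ┃ DataTable          ┃ FormWidget                ┃
   ┠────────────────────┠───────────────────────────┨
   ┃Email           │Dat┃> Public:     [ ]          ┃
  ┏┃────────────────┼───┃  Plan:       (●) Free  ( )┃
  ┃┃dave78@mail.com │202┃  Region:     [Other     ▼]┃
  ┠┃eve63@mail.com  │202┃  Priority:   [Medium    ▼]┃
  ┃┃alice50@mail.com│202┃  Admin:      [x]          ┃
  ┃┃bob72@mail.com  │202┃  Phone:      [Alice      ]┃
  ┃┃dave82@mail.com │202┃  Name:       [Carol      ]┃
  ┃┃frank56@mail.com│202┃                           ┃
  ┃┃hank98@mail.com │202┃                           ┃
  ┃┃eve88@mail.com  │202┃                           ┃
  ┗┃alice8@mail.com │202┃                           ┃
   ┃frank20@mail.com│202┗━━━━━━━━━━━━━━━━━━━━━━━━━━━┛


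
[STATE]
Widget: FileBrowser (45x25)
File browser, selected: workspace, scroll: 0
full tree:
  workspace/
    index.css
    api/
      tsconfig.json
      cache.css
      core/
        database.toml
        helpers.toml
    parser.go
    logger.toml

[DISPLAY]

> [-] workspace/                             
    index.css                                
    [+] api/                                 
    parser.go                                
    logger.toml                              
                                             
                                             
                                             
                                             
                                             
                                             
                                             
                                             
                                             
                                             
                                             
                                             
                                             
                                             
                                             
                                             
                                             
                                             
                                             
                                             


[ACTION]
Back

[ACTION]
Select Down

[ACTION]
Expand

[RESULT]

  [-] workspace/                             
  > index.css                                
    [+] api/                                 
    parser.go                                
    logger.toml                              
                                             
                                             
                                             
                                             
                                             
                                             
                                             
                                             
                                             
                                             
                                             
                                             
                                             
                                             
                                             
                                             
                                             
                                             
                                             
                                             


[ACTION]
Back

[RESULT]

> [+] workspace/                             
                                             
                                             
                                             
                                             
                                             
                                             
                                             
                                             
                                             
                                             
                                             
                                             
                                             
                                             
                                             
                                             
                                             
                                             
                                             
                                             
                                             
                                             
                                             
                                             


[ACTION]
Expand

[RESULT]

> [-] workspace/                             
    index.css                                
    [+] api/                                 
    parser.go                                
    logger.toml                              
                                             
                                             
                                             
                                             
                                             
                                             
                                             
                                             
                                             
                                             
                                             
                                             
                                             
                                             
                                             
                                             
                                             
                                             
                                             
                                             


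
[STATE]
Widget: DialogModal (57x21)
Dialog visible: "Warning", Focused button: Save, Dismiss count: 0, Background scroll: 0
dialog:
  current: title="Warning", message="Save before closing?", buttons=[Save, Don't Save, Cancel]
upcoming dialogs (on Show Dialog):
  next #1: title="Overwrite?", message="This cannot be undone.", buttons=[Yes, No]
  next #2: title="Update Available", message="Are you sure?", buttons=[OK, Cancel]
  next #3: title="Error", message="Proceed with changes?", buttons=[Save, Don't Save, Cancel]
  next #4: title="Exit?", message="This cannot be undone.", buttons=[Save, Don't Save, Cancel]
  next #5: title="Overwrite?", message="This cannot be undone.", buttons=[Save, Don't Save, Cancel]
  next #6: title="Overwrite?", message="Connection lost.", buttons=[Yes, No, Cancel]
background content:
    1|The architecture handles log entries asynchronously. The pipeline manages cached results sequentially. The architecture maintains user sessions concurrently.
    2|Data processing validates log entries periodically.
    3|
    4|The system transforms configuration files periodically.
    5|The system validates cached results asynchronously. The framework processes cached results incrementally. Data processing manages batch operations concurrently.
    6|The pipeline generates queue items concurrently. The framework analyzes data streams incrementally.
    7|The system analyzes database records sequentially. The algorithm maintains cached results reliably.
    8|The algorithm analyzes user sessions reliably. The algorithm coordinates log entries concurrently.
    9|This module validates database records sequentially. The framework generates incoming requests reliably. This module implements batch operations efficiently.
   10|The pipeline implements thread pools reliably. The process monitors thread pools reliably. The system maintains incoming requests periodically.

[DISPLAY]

The architecture handles log entries asynchronously. The 
Data processing validates log entries periodically.      
                                                         
The system transforms configuration files periodically.  
The system validates cached results asynchronously. The f
The pipeline generates queue items concurrently. The fram
The system analyzes database records sequentially. The al
The algorithm analyzes user sessions reliably. The algori
This module ┌──────────────────────────────┐ntially. The 
The pipeline│           Warning            │y. The proces
            │     Save before closing?     │             
            │ [Save]  Don't Save   Cancel  │             
            └──────────────────────────────┘             
                                                         
                                                         
                                                         
                                                         
                                                         
                                                         
                                                         
                                                         


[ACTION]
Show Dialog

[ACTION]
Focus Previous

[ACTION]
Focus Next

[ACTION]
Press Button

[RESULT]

The architecture handles log entries asynchronously. The 
Data processing validates log entries periodically.      
                                                         
The system transforms configuration files periodically.  
The system validates cached results asynchronously. The f
The pipeline generates queue items concurrently. The fram
The system analyzes database records sequentially. The al
The algorithm analyzes user sessions reliably. The algori
This module validates database records sequentially. The 
The pipeline implements thread pools reliably. The proces
                                                         
                                                         
                                                         
                                                         
                                                         
                                                         
                                                         
                                                         
                                                         
                                                         
                                                         


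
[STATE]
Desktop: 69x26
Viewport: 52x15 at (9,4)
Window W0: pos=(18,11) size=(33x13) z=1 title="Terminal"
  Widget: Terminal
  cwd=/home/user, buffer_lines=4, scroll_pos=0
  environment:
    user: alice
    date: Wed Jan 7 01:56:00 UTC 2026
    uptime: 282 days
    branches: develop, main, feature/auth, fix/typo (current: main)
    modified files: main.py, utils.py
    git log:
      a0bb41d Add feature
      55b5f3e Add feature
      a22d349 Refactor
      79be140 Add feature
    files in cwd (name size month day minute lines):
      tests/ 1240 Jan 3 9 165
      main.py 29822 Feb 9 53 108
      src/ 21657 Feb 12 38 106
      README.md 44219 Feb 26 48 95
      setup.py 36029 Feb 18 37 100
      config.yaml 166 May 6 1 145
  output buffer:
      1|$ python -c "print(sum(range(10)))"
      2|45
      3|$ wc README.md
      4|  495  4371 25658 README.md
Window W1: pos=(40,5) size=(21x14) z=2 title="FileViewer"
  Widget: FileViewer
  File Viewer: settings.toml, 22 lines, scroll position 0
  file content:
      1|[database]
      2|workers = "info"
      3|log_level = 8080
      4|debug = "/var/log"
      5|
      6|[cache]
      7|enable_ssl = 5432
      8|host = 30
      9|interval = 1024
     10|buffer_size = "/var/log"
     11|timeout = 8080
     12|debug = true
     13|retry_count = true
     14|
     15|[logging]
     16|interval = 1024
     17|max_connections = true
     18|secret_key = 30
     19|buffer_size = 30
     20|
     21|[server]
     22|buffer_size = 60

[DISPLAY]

                                                    
                               ┏━━━━━━━━━━━━━━━━━━━┓
                               ┃ FileViewer        ┃
                               ┠───────────────────┨
                               ┃[database]        ▲┃
                               ┃workers = "info"  █┃
                               ┃log_level = 8080  ░┃
         ┏━━━━━━━━━━━━━━━━━━━━━┃debug = "/var/log"░┃
         ┃ Terminal            ┃                  ░┃
         ┠─────────────────────┃[cache]           ░┃
         ┃$ python -c "print(su┃enable_ssl = 5432 ░┃
         ┃45                   ┃host = 30         ░┃
         ┃$ wc README.md       ┃interval = 1024   ░┃
         ┃  495  4371 25658 REA┃buffer_size = "/va▼┃
         ┃$ █                  ┗━━━━━━━━━━━━━━━━━━━┛


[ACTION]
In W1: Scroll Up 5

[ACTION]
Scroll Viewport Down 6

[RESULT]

                               ┃log_level = 8080  ░┃
         ┏━━━━━━━━━━━━━━━━━━━━━┃debug = "/var/log"░┃
         ┃ Terminal            ┃                  ░┃
         ┠─────────────────────┃[cache]           ░┃
         ┃$ python -c "print(su┃enable_ssl = 5432 ░┃
         ┃45                   ┃host = 30         ░┃
         ┃$ wc README.md       ┃interval = 1024   ░┃
         ┃  495  4371 25658 REA┃buffer_size = "/va▼┃
         ┃$ █                  ┗━━━━━━━━━━━━━━━━━━━┛
         ┃                               ┃          
         ┃                               ┃          
         ┃                               ┃          
         ┃                               ┃          
         ┗━━━━━━━━━━━━━━━━━━━━━━━━━━━━━━━┛          
                                                    


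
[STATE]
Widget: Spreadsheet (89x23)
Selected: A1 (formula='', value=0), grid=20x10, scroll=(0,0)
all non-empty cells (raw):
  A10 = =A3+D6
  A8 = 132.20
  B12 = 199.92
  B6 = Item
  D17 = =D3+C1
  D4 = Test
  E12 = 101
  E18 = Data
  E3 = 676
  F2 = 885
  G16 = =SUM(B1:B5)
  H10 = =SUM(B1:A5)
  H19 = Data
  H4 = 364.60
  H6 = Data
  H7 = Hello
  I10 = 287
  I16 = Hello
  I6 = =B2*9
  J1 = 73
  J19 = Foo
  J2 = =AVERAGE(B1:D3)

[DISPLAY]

A1:                                                                                      
       A       B       C       D       E       F       G       H       I       J         
-----------------------------------------------------------------------------------------
  1      [0]       0       0       0       0       0       0       0       0      73     
  2        0       0       0       0       0     885       0       0       0       0     
  3        0       0       0       0     676       0       0       0       0       0     
  4        0       0       0Test           0       0       0  364.60       0       0     
  5        0       0       0       0       0       0       0       0       0       0     
  6        0Item           0       0       0       0       0Data           0       0     
  7        0       0       0       0       0       0       0Hello          0       0     
  8   132.20       0       0       0       0       0       0       0       0       0     
  9        0       0       0       0       0       0       0       0       0       0     
 10        0       0       0       0       0       0       0       0     287       0     
 11        0       0       0       0       0       0       0       0       0       0     
 12        0  199.92       0       0     101       0       0       0       0       0     
 13        0       0       0       0       0       0       0       0       0       0     
 14        0       0       0       0       0       0       0       0       0       0     
 15        0       0       0       0       0       0       0       0       0       0     
 16        0       0       0       0       0       0       0       0Hello          0     
 17        0       0       0       0       0       0       0       0       0       0     
 18        0       0       0       0Data           0       0       0       0       0     
 19        0       0       0       0       0       0       0Data           0Foo          
 20        0       0       0       0       0       0       0       0       0       0     


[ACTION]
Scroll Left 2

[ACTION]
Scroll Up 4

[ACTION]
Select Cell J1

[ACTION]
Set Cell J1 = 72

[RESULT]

J1: 72                                                                                   
       A       B       C       D       E       F       G       H       I       J         
-----------------------------------------------------------------------------------------
  1        0       0       0       0       0       0       0       0       0    [72]     
  2        0       0       0       0       0     885       0       0       0       0     
  3        0       0       0       0     676       0       0       0       0       0     
  4        0       0       0Test           0       0       0  364.60       0       0     
  5        0       0       0       0       0       0       0       0       0       0     
  6        0Item           0       0       0       0       0Data           0       0     
  7        0       0       0       0       0       0       0Hello          0       0     
  8   132.20       0       0       0       0       0       0       0       0       0     
  9        0       0       0       0       0       0       0       0       0       0     
 10        0       0       0       0       0       0       0       0     287       0     
 11        0       0       0       0       0       0       0       0       0       0     
 12        0  199.92       0       0     101       0       0       0       0       0     
 13        0       0       0       0       0       0       0       0       0       0     
 14        0       0       0       0       0       0       0       0       0       0     
 15        0       0       0       0       0       0       0       0       0       0     
 16        0       0       0       0       0       0       0       0Hello          0     
 17        0       0       0       0       0       0       0       0       0       0     
 18        0       0       0       0Data           0       0       0       0       0     
 19        0       0       0       0       0       0       0Data           0Foo          
 20        0       0       0       0       0       0       0       0       0       0     


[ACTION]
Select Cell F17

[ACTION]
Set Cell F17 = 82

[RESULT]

F17: 82                                                                                  
       A       B       C       D       E       F       G       H       I       J         
-----------------------------------------------------------------------------------------
  1        0       0       0       0       0       0       0       0       0      72     
  2        0       0       0       0       0     885       0       0       0       0     
  3        0       0       0       0     676       0       0       0       0       0     
  4        0       0       0Test           0       0       0  364.60       0       0     
  5        0       0       0       0       0       0       0       0       0       0     
  6        0Item           0       0       0       0       0Data           0       0     
  7        0       0       0       0       0       0       0Hello          0       0     
  8   132.20       0       0       0       0       0       0       0       0       0     
  9        0       0       0       0       0       0       0       0       0       0     
 10        0       0       0       0       0       0       0       0     287       0     
 11        0       0       0       0       0       0       0       0       0       0     
 12        0  199.92       0       0     101       0       0       0       0       0     
 13        0       0       0       0       0       0       0       0       0       0     
 14        0       0       0       0       0       0       0       0       0       0     
 15        0       0       0       0       0       0       0       0       0       0     
 16        0       0       0       0       0       0       0       0Hello          0     
 17        0       0       0       0       0    [82]       0       0       0       0     
 18        0       0       0       0Data           0       0       0       0       0     
 19        0       0       0       0       0       0       0Data           0Foo          
 20        0       0       0       0       0       0       0       0       0       0     


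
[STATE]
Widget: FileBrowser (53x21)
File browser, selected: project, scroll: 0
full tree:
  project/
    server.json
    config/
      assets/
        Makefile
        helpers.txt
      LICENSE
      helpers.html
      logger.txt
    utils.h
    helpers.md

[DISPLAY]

> [-] project/                                       
    server.json                                      
    [+] config/                                      
    utils.h                                          
    helpers.md                                       
                                                     
                                                     
                                                     
                                                     
                                                     
                                                     
                                                     
                                                     
                                                     
                                                     
                                                     
                                                     
                                                     
                                                     
                                                     
                                                     


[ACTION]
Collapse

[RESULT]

> [+] project/                                       
                                                     
                                                     
                                                     
                                                     
                                                     
                                                     
                                                     
                                                     
                                                     
                                                     
                                                     
                                                     
                                                     
                                                     
                                                     
                                                     
                                                     
                                                     
                                                     
                                                     


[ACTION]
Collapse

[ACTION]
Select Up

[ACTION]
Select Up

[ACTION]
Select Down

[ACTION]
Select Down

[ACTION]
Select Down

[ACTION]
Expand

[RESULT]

> [-] project/                                       
    server.json                                      
    [+] config/                                      
    utils.h                                          
    helpers.md                                       
                                                     
                                                     
                                                     
                                                     
                                                     
                                                     
                                                     
                                                     
                                                     
                                                     
                                                     
                                                     
                                                     
                                                     
                                                     
                                                     


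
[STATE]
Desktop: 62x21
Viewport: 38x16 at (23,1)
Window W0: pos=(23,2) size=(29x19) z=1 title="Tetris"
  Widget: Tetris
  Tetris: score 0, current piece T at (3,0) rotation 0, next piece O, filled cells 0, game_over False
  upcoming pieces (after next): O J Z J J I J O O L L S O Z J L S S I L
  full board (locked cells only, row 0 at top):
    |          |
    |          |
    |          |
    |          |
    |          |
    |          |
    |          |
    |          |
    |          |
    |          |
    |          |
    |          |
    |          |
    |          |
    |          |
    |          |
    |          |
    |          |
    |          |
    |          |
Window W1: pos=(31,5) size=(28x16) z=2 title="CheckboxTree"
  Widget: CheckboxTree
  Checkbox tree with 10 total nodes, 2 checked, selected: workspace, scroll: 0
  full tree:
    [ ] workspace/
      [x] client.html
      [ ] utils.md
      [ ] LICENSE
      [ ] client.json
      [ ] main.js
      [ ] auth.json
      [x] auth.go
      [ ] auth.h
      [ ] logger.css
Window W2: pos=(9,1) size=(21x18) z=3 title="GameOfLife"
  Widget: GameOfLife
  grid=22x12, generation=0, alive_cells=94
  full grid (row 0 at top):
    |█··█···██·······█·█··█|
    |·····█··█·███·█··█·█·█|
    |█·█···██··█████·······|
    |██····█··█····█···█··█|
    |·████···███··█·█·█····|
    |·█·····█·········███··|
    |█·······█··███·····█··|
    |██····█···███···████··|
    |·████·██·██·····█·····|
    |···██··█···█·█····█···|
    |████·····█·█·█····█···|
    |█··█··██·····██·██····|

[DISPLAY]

━━━━━━┓                               
      ┃━━━━━━━━━━━━━━━━━━━━━┓         
──────┨s                    ┃         
      ┃─────────────────────┨         
··█·█·┃ ┏━━━━━━━━━━━━━━━━━━━━━━━━━━┓  
█··█·█┃ ┃ CheckboxTree             ┃  
█·····┃ ┠──────────────────────────┨  
█···█·┃ ┃>[-] workspace/           ┃  
·█·█··┃ ┃   [x] client.html        ┃  
···███┃ ┃   [ ] utils.md           ┃  
·····█┃ ┃   [ ] LICENSE            ┃  
··████┃ ┃   [ ] client.json        ┃  
··█···┃ ┃   [ ] main.js            ┃  
····█·┃ ┃   [ ] auth.json          ┃  
····█·┃ ┃   [x] auth.go            ┃  
█·██··┃ ┃   [ ] auth.h             ┃  


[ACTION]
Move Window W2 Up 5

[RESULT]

      ┃                               
──────┨━━━━━━━━━━━━━━━━━━━━━┓         
      ┃s                    ┃         
··█·█·┃─────────────────────┨         
█··█·█┃ ┏━━━━━━━━━━━━━━━━━━━━━━━━━━┓  
█·····┃ ┃ CheckboxTree             ┃  
█···█·┃ ┠──────────────────────────┨  
·█·█··┃ ┃>[-] workspace/           ┃  
···███┃ ┃   [x] client.html        ┃  
·····█┃ ┃   [ ] utils.md           ┃  
··████┃ ┃   [ ] LICENSE            ┃  
··█···┃ ┃   [ ] client.json        ┃  
····█·┃ ┃   [ ] main.js            ┃  
····█·┃ ┃   [ ] auth.json          ┃  
█·██··┃ ┃   [x] auth.go            ┃  
      ┃ ┃   [ ] auth.h             ┃  


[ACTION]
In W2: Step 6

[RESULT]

      ┃                               
──────┨━━━━━━━━━━━━━━━━━━━━━┓         
      ┃s                    ┃         
·█····┃─────────────────────┨         
█·····┃ ┏━━━━━━━━━━━━━━━━━━━━━━━━━━┓  
██····┃ ┃ CheckboxTree             ┃  
██····┃ ┠──────────────────────────┨  
·█····┃ ┃>[-] workspace/           ┃  
···██·┃ ┃   [x] client.html        ┃  
·█····┃ ┃   [ ] utils.md           ┃  
█·█···┃ ┃   [ ] LICENSE            ┃  
····█·┃ ┃   [ ] client.json        ┃  
·██···┃ ┃   [ ] main.js            ┃  
█·███·┃ ┃   [ ] auth.json          ┃  
██·██·┃ ┃   [x] auth.go            ┃  
      ┃ ┃   [ ] auth.h             ┃  


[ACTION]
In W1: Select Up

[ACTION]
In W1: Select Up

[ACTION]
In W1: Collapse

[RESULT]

      ┃                               
──────┨━━━━━━━━━━━━━━━━━━━━━┓         
      ┃s                    ┃         
·█····┃─────────────────────┨         
█·····┃ ┏━━━━━━━━━━━━━━━━━━━━━━━━━━┓  
██····┃ ┃ CheckboxTree             ┃  
██····┃ ┠──────────────────────────┨  
·█····┃ ┃>[-] workspace/           ┃  
···██·┃ ┃                          ┃  
·█····┃ ┃                          ┃  
█·█···┃ ┃                          ┃  
····█·┃ ┃                          ┃  
·██···┃ ┃                          ┃  
█·███·┃ ┃                          ┃  
██·██·┃ ┃                          ┃  
      ┃ ┃                          ┃  


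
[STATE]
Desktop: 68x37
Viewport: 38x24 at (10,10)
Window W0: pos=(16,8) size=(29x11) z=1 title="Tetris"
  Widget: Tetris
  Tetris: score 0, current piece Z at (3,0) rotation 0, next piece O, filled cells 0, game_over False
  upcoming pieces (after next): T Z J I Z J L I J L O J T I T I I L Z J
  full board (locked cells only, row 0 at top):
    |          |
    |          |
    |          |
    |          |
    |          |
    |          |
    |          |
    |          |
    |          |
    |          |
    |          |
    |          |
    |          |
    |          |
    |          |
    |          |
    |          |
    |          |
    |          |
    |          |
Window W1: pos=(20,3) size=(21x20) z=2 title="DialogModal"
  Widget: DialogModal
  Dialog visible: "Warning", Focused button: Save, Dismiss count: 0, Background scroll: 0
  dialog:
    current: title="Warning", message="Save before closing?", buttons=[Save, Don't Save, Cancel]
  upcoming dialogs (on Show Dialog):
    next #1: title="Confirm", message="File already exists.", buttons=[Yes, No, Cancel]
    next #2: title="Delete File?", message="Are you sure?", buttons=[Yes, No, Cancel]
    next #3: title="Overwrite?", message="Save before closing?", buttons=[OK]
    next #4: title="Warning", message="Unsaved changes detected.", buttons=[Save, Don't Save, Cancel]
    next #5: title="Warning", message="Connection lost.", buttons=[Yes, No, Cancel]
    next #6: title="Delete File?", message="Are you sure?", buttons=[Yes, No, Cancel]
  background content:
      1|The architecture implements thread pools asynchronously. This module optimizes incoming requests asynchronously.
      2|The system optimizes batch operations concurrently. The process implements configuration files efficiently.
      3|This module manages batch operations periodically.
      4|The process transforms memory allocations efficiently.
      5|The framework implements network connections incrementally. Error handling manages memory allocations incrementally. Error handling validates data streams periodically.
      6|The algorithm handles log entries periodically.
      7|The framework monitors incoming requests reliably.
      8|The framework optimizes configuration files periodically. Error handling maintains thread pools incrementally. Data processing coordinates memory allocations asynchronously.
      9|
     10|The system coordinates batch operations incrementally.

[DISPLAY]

      ┠───┃The framework imple┃───┨   
      ┃   ┃Th┌─────────────┐dl┃   ┃   
      ┃   ┃Th│   Warning   │it┃   ┃   
      ┃   ┃Th│Save before c│im┃   ┃   
      ┃   ┃  │[Save]  Don't│  ┃   ┃   
      ┃   ┃Th└─────────────┘na┃   ┃   
      ┃   ┃                   ┃   ┃   
      ┃   ┃                   ┃   ┃   
      ┗━━━┃                   ┃━━━┛   
          ┃                   ┃       
          ┃                   ┃       
          ┃                   ┃       
          ┗━━━━━━━━━━━━━━━━━━━┛       
                                      
                                      
                                      
                                      
                                      
                                      
                                      
                                      
                                      
                                      
                                      


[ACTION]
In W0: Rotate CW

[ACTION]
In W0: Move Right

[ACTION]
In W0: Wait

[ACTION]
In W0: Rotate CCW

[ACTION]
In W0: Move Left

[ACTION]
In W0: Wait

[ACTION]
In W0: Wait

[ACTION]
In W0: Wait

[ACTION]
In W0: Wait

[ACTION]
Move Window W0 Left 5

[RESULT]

 ┠────────┃The framework imple┃       
 ┃        ┃Th┌─────────────┐dl┃       
 ┃        ┃Th│   Warning   │it┃       
 ┃        ┃Th│Save before c│im┃       
 ┃        ┃  │[Save]  Don't│  ┃       
 ┃        ┃Th└─────────────┘na┃       
 ┃        ┃                   ┃       
 ┃        ┃                   ┃       
 ┗━━━━━━━━┃                   ┃       
          ┃                   ┃       
          ┃                   ┃       
          ┃                   ┃       
          ┗━━━━━━━━━━━━━━━━━━━┛       
                                      
                                      
                                      
                                      
                                      
                                      
                                      
                                      
                                      
                                      
                                      


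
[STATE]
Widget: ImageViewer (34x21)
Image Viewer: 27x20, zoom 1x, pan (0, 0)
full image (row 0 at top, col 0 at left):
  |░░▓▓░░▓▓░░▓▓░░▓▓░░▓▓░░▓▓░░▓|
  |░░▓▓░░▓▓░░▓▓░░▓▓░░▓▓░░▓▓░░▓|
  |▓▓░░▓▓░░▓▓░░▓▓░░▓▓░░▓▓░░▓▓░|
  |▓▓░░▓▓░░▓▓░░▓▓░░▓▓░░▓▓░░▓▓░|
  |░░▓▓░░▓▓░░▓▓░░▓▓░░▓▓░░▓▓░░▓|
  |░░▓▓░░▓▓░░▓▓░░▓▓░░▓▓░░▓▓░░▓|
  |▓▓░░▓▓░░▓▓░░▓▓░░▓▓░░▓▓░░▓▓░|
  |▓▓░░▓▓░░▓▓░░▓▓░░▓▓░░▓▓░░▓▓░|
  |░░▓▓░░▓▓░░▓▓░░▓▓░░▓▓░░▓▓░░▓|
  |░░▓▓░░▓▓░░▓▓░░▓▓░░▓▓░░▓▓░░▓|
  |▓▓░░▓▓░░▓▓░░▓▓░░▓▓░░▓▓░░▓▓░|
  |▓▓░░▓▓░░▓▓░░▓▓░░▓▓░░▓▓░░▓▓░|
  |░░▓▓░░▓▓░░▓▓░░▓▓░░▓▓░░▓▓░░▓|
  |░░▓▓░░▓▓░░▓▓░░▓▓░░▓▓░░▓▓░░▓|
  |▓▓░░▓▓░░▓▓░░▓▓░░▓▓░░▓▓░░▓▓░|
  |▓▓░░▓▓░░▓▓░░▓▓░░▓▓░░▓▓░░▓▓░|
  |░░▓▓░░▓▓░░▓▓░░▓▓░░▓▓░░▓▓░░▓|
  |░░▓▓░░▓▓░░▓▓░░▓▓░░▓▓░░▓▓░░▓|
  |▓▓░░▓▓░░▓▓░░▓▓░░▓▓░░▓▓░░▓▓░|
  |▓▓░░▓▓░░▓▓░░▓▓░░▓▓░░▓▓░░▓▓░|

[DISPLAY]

░░▓▓░░▓▓░░▓▓░░▓▓░░▓▓░░▓▓░░▓       
░░▓▓░░▓▓░░▓▓░░▓▓░░▓▓░░▓▓░░▓       
▓▓░░▓▓░░▓▓░░▓▓░░▓▓░░▓▓░░▓▓░       
▓▓░░▓▓░░▓▓░░▓▓░░▓▓░░▓▓░░▓▓░       
░░▓▓░░▓▓░░▓▓░░▓▓░░▓▓░░▓▓░░▓       
░░▓▓░░▓▓░░▓▓░░▓▓░░▓▓░░▓▓░░▓       
▓▓░░▓▓░░▓▓░░▓▓░░▓▓░░▓▓░░▓▓░       
▓▓░░▓▓░░▓▓░░▓▓░░▓▓░░▓▓░░▓▓░       
░░▓▓░░▓▓░░▓▓░░▓▓░░▓▓░░▓▓░░▓       
░░▓▓░░▓▓░░▓▓░░▓▓░░▓▓░░▓▓░░▓       
▓▓░░▓▓░░▓▓░░▓▓░░▓▓░░▓▓░░▓▓░       
▓▓░░▓▓░░▓▓░░▓▓░░▓▓░░▓▓░░▓▓░       
░░▓▓░░▓▓░░▓▓░░▓▓░░▓▓░░▓▓░░▓       
░░▓▓░░▓▓░░▓▓░░▓▓░░▓▓░░▓▓░░▓       
▓▓░░▓▓░░▓▓░░▓▓░░▓▓░░▓▓░░▓▓░       
▓▓░░▓▓░░▓▓░░▓▓░░▓▓░░▓▓░░▓▓░       
░░▓▓░░▓▓░░▓▓░░▓▓░░▓▓░░▓▓░░▓       
░░▓▓░░▓▓░░▓▓░░▓▓░░▓▓░░▓▓░░▓       
▓▓░░▓▓░░▓▓░░▓▓░░▓▓░░▓▓░░▓▓░       
▓▓░░▓▓░░▓▓░░▓▓░░▓▓░░▓▓░░▓▓░       
                                  


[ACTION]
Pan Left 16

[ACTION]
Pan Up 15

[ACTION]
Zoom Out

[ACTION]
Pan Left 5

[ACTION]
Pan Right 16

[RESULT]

░░▓▓░░▓▓░░▓                       
░░▓▓░░▓▓░░▓                       
▓▓░░▓▓░░▓▓░                       
▓▓░░▓▓░░▓▓░                       
░░▓▓░░▓▓░░▓                       
░░▓▓░░▓▓░░▓                       
▓▓░░▓▓░░▓▓░                       
▓▓░░▓▓░░▓▓░                       
░░▓▓░░▓▓░░▓                       
░░▓▓░░▓▓░░▓                       
▓▓░░▓▓░░▓▓░                       
▓▓░░▓▓░░▓▓░                       
░░▓▓░░▓▓░░▓                       
░░▓▓░░▓▓░░▓                       
▓▓░░▓▓░░▓▓░                       
▓▓░░▓▓░░▓▓░                       
░░▓▓░░▓▓░░▓                       
░░▓▓░░▓▓░░▓                       
▓▓░░▓▓░░▓▓░                       
▓▓░░▓▓░░▓▓░                       
                                  


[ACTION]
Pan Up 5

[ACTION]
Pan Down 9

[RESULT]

░░▓▓░░▓▓░░▓                       
▓▓░░▓▓░░▓▓░                       
▓▓░░▓▓░░▓▓░                       
░░▓▓░░▓▓░░▓                       
░░▓▓░░▓▓░░▓                       
▓▓░░▓▓░░▓▓░                       
▓▓░░▓▓░░▓▓░                       
░░▓▓░░▓▓░░▓                       
░░▓▓░░▓▓░░▓                       
▓▓░░▓▓░░▓▓░                       
▓▓░░▓▓░░▓▓░                       
                                  
                                  
                                  
                                  
                                  
                                  
                                  
                                  
                                  
                                  
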